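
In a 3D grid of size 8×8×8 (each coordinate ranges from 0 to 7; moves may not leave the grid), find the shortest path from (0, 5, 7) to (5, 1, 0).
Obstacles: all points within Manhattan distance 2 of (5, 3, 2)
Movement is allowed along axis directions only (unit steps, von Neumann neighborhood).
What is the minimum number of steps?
16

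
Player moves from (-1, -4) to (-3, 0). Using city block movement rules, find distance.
6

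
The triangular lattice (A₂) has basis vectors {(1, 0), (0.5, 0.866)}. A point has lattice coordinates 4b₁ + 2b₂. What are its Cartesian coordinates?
(5, 1.732)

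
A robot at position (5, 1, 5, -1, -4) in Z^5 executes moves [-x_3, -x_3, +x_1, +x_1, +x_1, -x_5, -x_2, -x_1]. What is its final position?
(7, 0, 3, -1, -5)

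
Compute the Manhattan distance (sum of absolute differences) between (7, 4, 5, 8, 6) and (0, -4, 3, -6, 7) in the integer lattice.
32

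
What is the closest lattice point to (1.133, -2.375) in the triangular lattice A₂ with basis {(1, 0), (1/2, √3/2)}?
(1.5, -2.598)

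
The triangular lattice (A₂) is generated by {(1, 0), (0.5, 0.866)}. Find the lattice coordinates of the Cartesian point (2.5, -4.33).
5b₁ - 5b₂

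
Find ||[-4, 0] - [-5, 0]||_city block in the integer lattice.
1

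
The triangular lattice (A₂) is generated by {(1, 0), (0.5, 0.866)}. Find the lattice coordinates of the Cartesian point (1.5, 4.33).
-b₁ + 5b₂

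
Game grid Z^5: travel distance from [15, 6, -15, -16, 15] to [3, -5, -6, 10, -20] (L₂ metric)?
47.4025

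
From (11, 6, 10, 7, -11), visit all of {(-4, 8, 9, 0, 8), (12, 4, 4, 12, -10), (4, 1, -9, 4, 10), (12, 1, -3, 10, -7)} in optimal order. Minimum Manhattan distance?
106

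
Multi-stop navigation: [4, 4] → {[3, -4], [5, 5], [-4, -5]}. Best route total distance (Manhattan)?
21
(one optimal route: (4, 4) → (5, 5) → (3, -4) → (-4, -5))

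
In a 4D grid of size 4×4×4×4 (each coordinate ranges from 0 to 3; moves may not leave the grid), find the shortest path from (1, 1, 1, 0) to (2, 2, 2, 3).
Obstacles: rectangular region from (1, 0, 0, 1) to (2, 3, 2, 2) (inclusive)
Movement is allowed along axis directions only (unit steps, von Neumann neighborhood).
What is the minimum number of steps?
8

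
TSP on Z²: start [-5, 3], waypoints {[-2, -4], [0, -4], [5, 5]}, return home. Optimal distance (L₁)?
38
(one optimal route: (-5, 3) → (-2, -4) → (0, -4) → (5, 5) → (-5, 3))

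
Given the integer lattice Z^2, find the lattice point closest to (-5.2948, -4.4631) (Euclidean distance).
(-5, -4)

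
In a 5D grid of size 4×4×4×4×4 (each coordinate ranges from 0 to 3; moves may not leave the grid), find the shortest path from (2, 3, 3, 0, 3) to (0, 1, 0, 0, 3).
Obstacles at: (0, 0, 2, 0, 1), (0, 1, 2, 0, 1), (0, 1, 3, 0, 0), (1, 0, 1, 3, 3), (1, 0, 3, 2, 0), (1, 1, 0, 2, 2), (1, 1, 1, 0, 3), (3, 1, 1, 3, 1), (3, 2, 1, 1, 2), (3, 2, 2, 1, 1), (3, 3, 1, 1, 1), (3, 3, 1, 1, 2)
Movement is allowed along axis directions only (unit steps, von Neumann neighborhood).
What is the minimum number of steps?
7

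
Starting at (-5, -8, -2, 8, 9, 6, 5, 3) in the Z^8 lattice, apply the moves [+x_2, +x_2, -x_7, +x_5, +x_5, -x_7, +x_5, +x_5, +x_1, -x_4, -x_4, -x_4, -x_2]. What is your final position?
(-4, -7, -2, 5, 13, 6, 3, 3)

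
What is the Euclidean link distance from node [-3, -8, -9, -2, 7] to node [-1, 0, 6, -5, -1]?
19.1311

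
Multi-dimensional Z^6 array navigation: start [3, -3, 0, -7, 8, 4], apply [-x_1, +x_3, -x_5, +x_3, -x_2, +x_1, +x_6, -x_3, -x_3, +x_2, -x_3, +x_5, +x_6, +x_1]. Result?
(4, -3, -1, -7, 8, 6)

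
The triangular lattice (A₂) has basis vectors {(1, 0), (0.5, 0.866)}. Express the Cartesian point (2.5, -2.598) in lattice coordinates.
4b₁ - 3b₂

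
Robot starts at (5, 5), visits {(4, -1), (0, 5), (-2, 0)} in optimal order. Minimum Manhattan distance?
19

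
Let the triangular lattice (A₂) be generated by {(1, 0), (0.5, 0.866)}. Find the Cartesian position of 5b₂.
(2.5, 4.33)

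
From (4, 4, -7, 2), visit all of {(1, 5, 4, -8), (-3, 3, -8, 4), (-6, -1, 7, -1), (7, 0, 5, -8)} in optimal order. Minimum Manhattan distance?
73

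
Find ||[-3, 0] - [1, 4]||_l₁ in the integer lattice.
8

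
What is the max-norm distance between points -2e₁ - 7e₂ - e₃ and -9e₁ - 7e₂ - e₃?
7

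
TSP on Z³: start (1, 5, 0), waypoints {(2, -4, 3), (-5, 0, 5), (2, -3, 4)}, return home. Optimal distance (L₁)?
42
(one optimal route: (1, 5, 0) → (2, -4, 3) → (2, -3, 4) → (-5, 0, 5) → (1, 5, 0))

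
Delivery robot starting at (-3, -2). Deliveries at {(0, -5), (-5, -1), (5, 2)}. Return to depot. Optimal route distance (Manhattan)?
34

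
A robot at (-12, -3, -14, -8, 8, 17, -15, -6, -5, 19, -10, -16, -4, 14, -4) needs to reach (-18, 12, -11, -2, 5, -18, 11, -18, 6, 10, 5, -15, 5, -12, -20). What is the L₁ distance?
193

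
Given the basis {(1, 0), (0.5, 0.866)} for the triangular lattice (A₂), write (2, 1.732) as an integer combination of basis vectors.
b₁ + 2b₂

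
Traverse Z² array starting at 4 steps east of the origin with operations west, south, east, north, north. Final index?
(4, 1)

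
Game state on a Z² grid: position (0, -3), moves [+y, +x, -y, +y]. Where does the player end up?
(1, -2)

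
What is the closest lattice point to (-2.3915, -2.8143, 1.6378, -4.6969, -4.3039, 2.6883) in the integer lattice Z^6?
(-2, -3, 2, -5, -4, 3)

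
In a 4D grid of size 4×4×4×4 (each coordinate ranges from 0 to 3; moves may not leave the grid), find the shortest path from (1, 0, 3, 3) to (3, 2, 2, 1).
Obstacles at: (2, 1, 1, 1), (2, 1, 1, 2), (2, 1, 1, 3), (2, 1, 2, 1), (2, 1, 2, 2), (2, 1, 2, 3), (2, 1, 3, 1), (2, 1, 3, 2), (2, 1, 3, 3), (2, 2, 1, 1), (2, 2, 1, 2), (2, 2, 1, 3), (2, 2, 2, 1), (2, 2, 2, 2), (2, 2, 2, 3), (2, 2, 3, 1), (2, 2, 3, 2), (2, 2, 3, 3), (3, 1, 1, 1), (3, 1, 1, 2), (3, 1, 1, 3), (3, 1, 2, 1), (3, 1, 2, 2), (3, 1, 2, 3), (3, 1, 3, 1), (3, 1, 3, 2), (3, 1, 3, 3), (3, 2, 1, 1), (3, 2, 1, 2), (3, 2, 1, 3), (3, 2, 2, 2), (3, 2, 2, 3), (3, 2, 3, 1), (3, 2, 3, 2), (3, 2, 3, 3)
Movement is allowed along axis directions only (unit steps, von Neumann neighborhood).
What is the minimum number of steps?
9
(one shortest path: (1, 0, 3, 3) → (2, 0, 3, 3) → (3, 0, 3, 3) → (3, 0, 2, 3) → (3, 0, 2, 2) → (3, 0, 2, 1) → (3, 0, 2, 0) → (3, 1, 2, 0) → (3, 2, 2, 0) → (3, 2, 2, 1))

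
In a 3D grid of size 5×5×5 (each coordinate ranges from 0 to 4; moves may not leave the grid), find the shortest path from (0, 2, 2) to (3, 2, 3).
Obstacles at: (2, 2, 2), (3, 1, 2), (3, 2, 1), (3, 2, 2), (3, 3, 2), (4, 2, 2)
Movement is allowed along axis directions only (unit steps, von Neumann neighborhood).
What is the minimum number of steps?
4
(one shortest path: (0, 2, 2) → (1, 2, 2) → (1, 2, 3) → (2, 2, 3) → (3, 2, 3))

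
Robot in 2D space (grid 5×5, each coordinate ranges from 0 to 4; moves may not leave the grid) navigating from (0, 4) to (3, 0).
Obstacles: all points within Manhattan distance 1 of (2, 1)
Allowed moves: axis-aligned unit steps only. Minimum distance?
9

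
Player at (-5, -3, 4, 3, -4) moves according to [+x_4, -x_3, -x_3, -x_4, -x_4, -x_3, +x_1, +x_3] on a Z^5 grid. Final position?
(-4, -3, 2, 2, -4)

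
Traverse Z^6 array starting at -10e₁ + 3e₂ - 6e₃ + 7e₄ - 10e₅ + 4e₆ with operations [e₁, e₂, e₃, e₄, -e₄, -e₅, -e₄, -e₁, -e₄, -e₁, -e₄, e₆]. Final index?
(-11, 4, -5, 4, -11, 5)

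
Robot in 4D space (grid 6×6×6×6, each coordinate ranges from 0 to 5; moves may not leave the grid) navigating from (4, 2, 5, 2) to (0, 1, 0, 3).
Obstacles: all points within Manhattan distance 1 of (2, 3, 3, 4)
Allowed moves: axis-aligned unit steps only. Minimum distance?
11
(one shortest path: (4, 2, 5, 2) → (3, 2, 5, 2) → (2, 2, 5, 2) → (1, 2, 5, 2) → (0, 2, 5, 2) → (0, 1, 5, 2) → (0, 1, 4, 2) → (0, 1, 3, 2) → (0, 1, 2, 2) → (0, 1, 1, 2) → (0, 1, 0, 2) → (0, 1, 0, 3))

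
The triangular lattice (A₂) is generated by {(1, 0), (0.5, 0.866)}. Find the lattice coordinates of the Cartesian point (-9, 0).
-9b₁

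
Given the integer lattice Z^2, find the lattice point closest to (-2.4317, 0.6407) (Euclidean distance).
(-2, 1)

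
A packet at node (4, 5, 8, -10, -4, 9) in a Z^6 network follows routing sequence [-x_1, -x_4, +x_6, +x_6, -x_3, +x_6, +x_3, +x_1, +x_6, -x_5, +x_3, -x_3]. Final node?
(4, 5, 8, -11, -5, 13)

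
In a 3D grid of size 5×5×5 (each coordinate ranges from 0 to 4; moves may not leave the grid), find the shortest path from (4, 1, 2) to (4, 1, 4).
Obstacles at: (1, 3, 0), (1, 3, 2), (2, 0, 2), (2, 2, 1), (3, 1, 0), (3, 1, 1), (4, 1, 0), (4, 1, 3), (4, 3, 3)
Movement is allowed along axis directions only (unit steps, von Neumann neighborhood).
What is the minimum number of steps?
4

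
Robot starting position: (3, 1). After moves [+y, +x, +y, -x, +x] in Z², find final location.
(4, 3)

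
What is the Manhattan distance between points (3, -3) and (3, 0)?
3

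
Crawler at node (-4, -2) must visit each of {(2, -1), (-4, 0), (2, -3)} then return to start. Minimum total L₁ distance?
18
(one optimal route: (-4, -2) → (-4, 0) → (2, -1) → (2, -3) → (-4, -2))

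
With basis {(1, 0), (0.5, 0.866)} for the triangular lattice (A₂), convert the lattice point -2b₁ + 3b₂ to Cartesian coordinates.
(-0.5, 2.598)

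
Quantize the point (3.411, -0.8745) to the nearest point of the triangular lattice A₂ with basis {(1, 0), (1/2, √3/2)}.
(3.5, -0.866)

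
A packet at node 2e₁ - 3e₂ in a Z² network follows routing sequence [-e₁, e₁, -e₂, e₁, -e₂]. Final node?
(3, -5)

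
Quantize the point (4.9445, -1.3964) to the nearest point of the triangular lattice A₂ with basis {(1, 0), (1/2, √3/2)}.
(5, -1.732)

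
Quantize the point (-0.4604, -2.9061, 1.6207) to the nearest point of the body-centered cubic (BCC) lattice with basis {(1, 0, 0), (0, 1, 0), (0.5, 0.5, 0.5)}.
(-0.5, -2.5, 1.5)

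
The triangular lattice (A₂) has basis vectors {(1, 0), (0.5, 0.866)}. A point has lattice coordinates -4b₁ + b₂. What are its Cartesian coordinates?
(-3.5, 0.866)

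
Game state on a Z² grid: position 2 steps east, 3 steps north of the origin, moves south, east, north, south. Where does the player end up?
(3, 2)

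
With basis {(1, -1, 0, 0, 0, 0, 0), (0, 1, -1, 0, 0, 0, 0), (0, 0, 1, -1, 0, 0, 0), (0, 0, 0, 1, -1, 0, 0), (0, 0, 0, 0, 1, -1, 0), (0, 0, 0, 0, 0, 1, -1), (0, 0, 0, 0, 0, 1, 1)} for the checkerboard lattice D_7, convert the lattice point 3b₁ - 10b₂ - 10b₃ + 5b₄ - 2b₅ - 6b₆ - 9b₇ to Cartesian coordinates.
(3, -13, 0, 15, -7, -13, -3)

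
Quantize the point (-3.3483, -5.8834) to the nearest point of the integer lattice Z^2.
(-3, -6)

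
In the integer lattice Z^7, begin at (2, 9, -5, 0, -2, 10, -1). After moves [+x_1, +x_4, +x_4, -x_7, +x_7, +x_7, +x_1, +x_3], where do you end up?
(4, 9, -4, 2, -2, 10, 0)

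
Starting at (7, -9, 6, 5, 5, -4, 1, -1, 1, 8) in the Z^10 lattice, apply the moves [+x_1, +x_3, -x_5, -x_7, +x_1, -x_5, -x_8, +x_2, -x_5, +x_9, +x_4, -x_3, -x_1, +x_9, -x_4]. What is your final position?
(8, -8, 6, 5, 2, -4, 0, -2, 3, 8)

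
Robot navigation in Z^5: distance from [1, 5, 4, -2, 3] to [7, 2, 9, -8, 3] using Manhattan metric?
20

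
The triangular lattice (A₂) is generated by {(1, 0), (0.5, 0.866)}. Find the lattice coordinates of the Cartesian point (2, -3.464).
4b₁ - 4b₂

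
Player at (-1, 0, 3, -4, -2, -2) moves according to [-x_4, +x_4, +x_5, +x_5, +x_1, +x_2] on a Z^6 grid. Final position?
(0, 1, 3, -4, 0, -2)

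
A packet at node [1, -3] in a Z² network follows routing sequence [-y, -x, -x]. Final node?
(-1, -4)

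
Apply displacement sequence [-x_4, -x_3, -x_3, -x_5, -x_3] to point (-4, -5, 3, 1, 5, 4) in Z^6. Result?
(-4, -5, 0, 0, 4, 4)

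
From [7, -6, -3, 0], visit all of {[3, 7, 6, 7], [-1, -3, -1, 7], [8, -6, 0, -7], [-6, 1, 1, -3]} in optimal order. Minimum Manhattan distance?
79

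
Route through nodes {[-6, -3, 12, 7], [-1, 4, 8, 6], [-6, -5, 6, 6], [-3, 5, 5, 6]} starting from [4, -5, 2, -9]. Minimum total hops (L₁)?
61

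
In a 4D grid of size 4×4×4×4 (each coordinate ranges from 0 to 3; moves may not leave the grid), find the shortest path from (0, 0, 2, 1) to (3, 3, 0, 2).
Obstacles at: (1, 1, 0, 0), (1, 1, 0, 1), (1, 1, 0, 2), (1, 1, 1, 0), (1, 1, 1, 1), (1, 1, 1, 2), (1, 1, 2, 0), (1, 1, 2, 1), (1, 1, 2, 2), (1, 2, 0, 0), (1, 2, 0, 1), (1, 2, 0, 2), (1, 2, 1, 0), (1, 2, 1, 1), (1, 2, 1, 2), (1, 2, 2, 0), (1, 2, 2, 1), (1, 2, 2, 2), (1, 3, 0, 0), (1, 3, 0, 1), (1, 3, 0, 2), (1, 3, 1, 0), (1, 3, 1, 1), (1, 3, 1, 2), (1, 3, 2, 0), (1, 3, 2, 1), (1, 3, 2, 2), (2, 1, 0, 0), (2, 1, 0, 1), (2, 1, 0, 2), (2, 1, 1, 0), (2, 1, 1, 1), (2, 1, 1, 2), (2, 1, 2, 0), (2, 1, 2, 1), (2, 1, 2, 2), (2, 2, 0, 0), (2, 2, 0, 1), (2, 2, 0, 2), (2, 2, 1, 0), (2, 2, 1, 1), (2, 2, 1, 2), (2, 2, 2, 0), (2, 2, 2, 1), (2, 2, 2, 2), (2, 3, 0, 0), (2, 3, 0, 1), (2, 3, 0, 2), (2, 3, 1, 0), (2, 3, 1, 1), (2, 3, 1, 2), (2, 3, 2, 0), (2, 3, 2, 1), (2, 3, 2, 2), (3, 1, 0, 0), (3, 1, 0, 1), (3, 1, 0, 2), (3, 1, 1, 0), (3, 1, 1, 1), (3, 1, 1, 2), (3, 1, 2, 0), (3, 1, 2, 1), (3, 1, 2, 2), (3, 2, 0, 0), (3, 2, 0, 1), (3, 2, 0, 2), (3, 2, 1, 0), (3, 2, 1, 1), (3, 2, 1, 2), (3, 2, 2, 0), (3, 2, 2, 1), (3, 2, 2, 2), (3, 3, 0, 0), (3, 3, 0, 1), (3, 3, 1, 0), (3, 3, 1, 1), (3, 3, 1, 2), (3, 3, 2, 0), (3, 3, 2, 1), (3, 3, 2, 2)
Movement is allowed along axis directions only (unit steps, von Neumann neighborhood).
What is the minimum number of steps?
11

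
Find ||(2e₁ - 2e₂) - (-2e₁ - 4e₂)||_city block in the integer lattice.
6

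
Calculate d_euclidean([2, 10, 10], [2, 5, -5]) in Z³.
15.8114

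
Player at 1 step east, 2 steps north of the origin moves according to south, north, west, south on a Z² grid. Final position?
(0, 1)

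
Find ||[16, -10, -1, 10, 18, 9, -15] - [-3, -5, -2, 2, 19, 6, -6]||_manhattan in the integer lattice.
46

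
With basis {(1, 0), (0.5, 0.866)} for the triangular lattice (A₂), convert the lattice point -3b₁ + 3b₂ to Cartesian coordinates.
(-1.5, 2.598)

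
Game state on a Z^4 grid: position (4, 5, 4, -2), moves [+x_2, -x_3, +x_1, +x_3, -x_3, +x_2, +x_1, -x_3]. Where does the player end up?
(6, 7, 2, -2)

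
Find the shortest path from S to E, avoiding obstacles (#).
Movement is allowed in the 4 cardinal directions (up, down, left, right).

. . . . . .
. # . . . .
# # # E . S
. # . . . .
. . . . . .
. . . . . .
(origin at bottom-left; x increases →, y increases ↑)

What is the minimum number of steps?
2
(one shortest path: (5, 3) → (4, 3) → (3, 3))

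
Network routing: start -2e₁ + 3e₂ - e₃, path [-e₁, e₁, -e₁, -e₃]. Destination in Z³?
(-3, 3, -2)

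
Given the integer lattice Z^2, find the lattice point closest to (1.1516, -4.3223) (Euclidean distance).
(1, -4)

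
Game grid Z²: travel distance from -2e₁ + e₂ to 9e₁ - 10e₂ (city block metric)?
22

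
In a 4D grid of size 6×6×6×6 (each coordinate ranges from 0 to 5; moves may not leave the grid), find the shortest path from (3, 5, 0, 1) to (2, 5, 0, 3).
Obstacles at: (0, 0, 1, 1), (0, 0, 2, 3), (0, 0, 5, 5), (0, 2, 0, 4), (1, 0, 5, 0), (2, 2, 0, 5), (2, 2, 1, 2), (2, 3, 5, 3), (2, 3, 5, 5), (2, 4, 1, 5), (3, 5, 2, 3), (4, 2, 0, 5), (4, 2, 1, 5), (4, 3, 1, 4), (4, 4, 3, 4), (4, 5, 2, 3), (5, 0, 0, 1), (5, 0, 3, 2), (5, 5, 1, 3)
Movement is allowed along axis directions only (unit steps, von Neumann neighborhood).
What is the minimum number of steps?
3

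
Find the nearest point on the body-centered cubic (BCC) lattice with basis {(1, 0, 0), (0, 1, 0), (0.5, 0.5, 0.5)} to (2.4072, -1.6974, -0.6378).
(2.5, -1.5, -0.5)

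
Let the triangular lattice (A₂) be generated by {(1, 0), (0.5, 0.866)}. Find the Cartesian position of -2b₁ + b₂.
(-1.5, 0.866)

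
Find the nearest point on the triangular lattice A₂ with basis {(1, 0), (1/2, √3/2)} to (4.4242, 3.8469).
(4.5, 4.33)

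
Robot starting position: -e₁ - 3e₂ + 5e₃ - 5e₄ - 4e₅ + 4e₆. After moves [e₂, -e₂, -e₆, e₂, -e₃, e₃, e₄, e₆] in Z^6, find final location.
(-1, -2, 5, -4, -4, 4)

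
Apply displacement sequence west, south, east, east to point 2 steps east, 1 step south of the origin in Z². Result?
(3, -2)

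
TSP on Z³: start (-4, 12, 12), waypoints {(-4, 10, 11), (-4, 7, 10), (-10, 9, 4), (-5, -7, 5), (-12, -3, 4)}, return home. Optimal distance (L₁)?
70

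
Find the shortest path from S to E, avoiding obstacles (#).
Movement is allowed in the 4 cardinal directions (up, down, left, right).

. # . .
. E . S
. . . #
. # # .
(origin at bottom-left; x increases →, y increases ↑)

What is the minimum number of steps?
2
(one shortest path: (3, 2) → (2, 2) → (1, 2))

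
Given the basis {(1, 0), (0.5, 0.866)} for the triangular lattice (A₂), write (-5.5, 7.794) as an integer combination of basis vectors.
-10b₁ + 9b₂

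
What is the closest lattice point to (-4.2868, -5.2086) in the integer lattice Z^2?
(-4, -5)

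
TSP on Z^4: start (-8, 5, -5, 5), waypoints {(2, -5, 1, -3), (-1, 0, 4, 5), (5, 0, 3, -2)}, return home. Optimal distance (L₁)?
80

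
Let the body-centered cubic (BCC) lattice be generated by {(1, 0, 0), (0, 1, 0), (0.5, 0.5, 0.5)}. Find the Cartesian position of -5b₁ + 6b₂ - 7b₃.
(-8.5, 2.5, -3.5)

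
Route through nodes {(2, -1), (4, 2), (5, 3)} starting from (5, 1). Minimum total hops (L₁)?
9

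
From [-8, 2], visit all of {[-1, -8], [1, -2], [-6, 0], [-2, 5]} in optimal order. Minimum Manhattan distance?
31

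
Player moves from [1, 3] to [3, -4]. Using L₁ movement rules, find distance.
9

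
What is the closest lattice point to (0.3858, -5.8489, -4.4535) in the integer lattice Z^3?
(0, -6, -4)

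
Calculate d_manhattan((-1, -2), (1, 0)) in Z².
4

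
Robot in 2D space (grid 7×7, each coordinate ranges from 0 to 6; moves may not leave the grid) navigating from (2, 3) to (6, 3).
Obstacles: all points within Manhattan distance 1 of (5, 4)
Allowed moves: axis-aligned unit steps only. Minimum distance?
6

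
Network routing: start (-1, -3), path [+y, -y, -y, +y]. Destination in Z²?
(-1, -3)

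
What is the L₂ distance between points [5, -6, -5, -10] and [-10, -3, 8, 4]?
24.4745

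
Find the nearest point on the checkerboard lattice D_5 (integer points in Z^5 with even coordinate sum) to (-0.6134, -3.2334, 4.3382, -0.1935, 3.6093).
(-1, -3, 4, 0, 4)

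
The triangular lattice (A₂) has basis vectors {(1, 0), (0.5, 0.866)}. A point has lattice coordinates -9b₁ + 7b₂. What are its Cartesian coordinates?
(-5.5, 6.062)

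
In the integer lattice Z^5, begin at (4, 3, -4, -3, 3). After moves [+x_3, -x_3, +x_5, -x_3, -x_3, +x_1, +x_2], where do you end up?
(5, 4, -6, -3, 4)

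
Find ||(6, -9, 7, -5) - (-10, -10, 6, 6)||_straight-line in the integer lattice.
19.4679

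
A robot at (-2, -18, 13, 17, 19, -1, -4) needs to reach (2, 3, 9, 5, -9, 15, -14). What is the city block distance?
95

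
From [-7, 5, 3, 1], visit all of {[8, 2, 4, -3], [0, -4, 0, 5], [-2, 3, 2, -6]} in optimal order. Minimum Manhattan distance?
57
(one optimal route: (-7, 5, 3, 1) → (-2, 3, 2, -6) → (8, 2, 4, -3) → (0, -4, 0, 5))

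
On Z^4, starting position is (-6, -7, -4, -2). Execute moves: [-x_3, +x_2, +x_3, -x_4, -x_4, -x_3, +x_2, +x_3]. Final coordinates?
(-6, -5, -4, -4)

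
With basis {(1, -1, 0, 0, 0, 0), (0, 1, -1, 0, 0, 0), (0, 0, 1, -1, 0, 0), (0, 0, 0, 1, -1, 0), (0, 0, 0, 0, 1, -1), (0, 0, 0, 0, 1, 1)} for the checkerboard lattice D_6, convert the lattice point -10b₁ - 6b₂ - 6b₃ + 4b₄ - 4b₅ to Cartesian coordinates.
(-10, 4, 0, 10, -8, 4)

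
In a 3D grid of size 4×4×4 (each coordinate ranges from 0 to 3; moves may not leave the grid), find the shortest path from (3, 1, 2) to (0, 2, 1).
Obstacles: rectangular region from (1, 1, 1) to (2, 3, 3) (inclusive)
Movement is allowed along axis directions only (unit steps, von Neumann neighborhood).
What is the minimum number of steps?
7
(one shortest path: (3, 1, 2) → (3, 0, 2) → (2, 0, 2) → (1, 0, 2) → (0, 0, 2) → (0, 1, 2) → (0, 2, 2) → (0, 2, 1))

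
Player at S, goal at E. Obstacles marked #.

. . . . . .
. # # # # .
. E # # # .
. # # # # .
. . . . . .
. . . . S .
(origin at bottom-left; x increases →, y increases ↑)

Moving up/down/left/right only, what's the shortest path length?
8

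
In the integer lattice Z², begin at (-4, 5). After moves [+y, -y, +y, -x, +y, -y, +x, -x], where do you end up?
(-5, 6)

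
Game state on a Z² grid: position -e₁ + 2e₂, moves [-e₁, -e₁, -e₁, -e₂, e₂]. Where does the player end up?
(-4, 2)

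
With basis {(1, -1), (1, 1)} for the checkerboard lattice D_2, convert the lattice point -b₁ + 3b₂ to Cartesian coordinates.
(2, 4)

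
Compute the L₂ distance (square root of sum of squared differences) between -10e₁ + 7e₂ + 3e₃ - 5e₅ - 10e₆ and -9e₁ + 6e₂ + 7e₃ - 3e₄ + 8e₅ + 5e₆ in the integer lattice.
20.5183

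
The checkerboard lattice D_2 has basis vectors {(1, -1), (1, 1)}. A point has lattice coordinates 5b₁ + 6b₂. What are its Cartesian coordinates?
(11, 1)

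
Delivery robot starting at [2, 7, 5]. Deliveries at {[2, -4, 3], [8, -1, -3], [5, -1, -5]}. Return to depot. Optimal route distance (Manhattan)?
54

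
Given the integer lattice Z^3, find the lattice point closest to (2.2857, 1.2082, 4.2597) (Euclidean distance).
(2, 1, 4)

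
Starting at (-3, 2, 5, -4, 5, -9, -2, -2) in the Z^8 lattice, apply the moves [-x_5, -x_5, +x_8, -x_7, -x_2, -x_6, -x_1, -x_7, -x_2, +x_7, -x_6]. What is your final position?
(-4, 0, 5, -4, 3, -11, -3, -1)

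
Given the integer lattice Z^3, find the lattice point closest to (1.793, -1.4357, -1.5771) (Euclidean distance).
(2, -1, -2)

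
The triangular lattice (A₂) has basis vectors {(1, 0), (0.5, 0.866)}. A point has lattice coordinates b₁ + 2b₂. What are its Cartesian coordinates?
(2, 1.732)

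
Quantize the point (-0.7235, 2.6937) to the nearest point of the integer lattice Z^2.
(-1, 3)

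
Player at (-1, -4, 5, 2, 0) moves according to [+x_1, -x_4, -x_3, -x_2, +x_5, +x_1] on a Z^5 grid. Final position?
(1, -5, 4, 1, 1)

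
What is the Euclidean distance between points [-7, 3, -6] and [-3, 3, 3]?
9.84886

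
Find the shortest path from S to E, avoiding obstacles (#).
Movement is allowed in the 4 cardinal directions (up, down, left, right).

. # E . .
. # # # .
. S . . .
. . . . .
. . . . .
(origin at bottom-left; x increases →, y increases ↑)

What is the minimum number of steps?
7
(one shortest path: (1, 2) → (2, 2) → (3, 2) → (4, 2) → (4, 3) → (4, 4) → (3, 4) → (2, 4))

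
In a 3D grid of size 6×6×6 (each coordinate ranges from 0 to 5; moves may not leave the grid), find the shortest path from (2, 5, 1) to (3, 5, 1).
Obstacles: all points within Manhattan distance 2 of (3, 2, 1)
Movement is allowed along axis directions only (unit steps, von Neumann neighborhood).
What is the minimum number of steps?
1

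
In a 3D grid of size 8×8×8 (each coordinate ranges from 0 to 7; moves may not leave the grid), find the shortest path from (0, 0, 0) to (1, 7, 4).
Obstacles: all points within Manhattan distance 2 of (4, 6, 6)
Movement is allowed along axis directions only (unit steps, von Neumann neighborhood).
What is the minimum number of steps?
12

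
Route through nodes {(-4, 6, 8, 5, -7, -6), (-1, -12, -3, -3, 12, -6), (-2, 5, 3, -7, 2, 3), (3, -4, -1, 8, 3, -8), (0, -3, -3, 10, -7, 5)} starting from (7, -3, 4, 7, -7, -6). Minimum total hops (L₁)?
175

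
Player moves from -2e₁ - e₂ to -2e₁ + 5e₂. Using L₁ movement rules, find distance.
6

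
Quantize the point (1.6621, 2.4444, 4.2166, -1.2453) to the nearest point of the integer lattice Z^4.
(2, 2, 4, -1)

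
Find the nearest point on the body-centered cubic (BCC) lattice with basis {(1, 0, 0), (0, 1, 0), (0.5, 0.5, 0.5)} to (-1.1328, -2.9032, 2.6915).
(-1, -3, 3)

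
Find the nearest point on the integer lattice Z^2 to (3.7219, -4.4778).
(4, -4)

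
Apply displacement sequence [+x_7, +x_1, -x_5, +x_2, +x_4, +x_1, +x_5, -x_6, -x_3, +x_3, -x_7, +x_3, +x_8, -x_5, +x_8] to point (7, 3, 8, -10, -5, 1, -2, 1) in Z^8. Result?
(9, 4, 9, -9, -6, 0, -2, 3)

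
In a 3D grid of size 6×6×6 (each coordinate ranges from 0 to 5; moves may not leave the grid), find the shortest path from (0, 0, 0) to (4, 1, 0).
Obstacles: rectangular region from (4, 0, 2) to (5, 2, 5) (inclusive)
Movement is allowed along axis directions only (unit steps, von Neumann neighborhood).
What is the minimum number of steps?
5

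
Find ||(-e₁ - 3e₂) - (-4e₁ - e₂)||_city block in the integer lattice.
5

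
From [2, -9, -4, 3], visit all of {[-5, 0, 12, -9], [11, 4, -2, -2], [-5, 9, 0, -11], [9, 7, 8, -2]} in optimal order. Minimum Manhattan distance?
99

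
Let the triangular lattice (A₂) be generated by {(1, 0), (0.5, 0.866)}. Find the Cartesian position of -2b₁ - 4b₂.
(-4, -3.464)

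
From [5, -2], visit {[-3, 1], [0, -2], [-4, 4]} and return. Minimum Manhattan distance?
30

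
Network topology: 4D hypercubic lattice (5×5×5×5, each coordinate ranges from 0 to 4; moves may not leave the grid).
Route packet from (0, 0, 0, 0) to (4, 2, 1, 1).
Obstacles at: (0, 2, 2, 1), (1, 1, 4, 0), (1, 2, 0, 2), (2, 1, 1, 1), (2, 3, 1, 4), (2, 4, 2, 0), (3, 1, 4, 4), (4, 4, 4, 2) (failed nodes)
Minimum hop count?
8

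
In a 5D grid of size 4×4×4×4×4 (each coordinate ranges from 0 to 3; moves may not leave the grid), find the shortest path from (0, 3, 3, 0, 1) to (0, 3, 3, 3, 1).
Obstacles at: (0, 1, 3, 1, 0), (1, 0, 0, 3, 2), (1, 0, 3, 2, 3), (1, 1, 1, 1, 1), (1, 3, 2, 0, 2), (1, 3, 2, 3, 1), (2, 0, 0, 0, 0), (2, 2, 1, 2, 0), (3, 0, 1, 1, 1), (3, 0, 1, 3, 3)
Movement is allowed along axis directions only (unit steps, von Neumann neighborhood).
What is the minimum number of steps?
3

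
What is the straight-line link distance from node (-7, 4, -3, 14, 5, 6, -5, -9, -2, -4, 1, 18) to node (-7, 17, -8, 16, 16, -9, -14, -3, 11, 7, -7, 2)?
35.6511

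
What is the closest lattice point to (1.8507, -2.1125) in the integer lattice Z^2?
(2, -2)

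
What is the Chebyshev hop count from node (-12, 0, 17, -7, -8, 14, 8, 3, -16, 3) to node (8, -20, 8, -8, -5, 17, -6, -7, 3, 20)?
20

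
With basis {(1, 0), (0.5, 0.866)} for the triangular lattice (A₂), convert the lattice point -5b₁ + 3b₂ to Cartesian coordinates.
(-3.5, 2.598)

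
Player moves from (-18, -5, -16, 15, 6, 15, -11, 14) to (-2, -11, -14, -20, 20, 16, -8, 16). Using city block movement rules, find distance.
79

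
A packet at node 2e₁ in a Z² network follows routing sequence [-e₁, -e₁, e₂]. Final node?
(0, 1)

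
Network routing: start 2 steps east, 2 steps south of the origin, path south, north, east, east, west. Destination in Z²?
(3, -2)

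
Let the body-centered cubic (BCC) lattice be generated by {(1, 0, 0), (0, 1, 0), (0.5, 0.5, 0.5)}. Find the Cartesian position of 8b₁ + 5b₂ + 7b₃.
(11.5, 8.5, 3.5)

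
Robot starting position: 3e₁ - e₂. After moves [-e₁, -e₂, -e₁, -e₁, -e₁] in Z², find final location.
(-1, -2)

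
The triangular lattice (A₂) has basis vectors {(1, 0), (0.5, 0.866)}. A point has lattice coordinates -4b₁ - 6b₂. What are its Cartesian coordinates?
(-7, -5.196)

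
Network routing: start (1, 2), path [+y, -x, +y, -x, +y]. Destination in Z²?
(-1, 5)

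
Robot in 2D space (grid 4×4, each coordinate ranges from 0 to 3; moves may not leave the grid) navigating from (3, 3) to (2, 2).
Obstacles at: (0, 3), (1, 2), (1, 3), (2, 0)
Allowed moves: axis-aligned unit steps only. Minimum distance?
2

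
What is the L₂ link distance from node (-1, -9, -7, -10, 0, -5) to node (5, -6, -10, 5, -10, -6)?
19.4936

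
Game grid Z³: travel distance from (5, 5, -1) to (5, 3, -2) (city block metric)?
3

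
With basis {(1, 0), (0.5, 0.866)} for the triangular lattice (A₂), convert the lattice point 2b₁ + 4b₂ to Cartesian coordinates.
(4, 3.464)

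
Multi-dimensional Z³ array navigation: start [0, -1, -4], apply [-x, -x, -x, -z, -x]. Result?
(-4, -1, -5)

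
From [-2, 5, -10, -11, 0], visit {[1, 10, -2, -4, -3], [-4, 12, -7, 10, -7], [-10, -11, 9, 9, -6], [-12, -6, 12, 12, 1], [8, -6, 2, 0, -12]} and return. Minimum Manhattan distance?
226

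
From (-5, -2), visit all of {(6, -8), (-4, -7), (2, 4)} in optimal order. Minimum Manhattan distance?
33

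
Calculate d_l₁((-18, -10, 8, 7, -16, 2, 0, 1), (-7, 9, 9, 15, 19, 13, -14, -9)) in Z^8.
109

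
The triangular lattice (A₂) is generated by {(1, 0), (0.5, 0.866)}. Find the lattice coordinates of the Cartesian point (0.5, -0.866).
b₁ - b₂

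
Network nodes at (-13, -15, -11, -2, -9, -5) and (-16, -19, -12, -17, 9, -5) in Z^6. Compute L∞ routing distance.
18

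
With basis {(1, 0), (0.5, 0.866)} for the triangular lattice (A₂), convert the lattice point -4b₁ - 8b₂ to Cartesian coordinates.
(-8, -6.928)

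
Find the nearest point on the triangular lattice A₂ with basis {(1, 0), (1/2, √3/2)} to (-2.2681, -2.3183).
(-2.5, -2.598)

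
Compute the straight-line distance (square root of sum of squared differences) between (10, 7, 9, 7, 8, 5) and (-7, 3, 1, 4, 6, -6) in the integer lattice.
22.4277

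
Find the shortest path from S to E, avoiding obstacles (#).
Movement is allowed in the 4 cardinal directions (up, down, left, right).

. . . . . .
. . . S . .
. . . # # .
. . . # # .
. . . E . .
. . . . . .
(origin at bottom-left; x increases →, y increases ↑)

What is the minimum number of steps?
5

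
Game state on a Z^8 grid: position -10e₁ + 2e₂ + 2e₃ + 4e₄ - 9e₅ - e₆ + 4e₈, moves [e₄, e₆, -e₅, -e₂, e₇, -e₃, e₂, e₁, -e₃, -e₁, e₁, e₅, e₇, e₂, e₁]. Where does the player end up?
(-8, 3, 0, 5, -9, 0, 2, 4)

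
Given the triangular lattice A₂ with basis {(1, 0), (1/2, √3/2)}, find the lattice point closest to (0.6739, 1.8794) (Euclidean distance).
(1, 1.732)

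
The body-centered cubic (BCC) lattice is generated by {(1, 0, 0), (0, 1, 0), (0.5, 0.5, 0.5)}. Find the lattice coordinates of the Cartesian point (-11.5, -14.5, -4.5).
-7b₁ - 10b₂ - 9b₃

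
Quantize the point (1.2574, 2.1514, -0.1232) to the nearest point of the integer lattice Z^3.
(1, 2, 0)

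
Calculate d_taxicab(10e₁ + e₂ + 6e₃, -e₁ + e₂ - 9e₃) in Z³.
26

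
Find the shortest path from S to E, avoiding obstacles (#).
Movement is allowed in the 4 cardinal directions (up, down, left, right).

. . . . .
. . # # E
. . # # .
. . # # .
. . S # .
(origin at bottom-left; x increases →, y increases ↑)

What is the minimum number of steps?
9
(one shortest path: (2, 0) → (1, 0) → (1, 1) → (1, 2) → (1, 3) → (1, 4) → (2, 4) → (3, 4) → (4, 4) → (4, 3))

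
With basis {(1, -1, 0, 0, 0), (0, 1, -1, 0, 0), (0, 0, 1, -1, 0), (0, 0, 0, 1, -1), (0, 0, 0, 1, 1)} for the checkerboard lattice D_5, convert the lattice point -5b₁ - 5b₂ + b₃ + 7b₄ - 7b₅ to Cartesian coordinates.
(-5, 0, 6, -1, -14)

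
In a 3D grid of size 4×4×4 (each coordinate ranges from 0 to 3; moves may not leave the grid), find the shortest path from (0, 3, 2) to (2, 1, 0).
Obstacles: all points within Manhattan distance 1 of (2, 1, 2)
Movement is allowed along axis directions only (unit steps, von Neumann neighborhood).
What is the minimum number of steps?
6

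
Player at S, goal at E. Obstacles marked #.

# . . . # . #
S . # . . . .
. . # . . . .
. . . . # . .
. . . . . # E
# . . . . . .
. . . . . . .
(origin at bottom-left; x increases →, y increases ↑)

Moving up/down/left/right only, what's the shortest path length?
11
(one shortest path: (0, 5) → (1, 5) → (1, 4) → (1, 3) → (2, 3) → (3, 3) → (3, 2) → (4, 2) → (4, 1) → (5, 1) → (6, 1) → (6, 2))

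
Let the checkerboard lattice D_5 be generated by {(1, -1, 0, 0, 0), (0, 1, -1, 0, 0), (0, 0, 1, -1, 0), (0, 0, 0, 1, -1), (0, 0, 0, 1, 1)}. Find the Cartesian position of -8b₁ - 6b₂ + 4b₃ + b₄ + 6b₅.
(-8, 2, 10, 3, 5)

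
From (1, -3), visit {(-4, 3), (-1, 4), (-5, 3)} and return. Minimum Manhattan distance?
26
(one optimal route: (1, -3) → (-4, 3) → (-5, 3) → (-1, 4) → (1, -3))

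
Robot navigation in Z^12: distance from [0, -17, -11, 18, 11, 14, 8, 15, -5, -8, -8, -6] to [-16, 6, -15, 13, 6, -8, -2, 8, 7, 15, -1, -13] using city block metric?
141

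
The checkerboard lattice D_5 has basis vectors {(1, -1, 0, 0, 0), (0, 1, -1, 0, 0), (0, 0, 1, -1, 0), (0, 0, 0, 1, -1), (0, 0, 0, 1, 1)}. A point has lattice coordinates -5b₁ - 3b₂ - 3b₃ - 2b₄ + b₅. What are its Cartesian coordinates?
(-5, 2, 0, 2, 3)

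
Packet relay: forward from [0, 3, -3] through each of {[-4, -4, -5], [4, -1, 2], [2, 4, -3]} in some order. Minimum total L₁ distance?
33
(one optimal route: (0, 3, -3) → (2, 4, -3) → (4, -1, 2) → (-4, -4, -5))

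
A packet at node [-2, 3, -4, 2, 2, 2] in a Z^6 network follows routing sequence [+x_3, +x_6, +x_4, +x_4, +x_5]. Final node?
(-2, 3, -3, 4, 3, 3)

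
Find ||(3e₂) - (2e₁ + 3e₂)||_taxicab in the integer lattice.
2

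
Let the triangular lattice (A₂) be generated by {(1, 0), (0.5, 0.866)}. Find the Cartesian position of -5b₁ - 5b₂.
(-7.5, -4.33)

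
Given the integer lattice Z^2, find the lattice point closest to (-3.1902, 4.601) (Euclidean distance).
(-3, 5)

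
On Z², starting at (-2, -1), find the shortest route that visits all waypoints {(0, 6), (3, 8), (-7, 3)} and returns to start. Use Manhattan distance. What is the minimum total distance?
38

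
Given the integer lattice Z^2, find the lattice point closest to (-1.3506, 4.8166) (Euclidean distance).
(-1, 5)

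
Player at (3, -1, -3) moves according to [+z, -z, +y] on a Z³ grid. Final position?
(3, 0, -3)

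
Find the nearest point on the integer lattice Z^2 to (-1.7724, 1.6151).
(-2, 2)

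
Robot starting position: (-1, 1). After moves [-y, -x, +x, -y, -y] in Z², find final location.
(-1, -2)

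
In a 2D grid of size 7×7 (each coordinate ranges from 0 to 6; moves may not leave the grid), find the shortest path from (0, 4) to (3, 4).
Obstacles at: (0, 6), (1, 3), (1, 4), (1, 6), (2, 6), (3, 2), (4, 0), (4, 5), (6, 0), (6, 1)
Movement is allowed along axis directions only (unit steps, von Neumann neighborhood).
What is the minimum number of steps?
5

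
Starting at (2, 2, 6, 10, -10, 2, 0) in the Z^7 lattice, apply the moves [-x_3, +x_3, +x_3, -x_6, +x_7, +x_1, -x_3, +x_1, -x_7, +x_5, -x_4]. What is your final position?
(4, 2, 6, 9, -9, 1, 0)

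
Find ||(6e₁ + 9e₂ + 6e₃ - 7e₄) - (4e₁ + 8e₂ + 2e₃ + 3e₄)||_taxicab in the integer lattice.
17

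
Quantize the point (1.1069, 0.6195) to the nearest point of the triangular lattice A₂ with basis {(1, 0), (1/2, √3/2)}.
(1.5, 0.866)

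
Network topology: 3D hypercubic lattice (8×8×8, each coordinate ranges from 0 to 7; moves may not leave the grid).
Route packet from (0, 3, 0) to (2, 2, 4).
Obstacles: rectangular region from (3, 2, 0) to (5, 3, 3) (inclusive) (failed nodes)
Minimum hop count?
7
(one shortest path: (0, 3, 0) → (1, 3, 0) → (2, 3, 0) → (2, 2, 0) → (2, 2, 1) → (2, 2, 2) → (2, 2, 3) → (2, 2, 4))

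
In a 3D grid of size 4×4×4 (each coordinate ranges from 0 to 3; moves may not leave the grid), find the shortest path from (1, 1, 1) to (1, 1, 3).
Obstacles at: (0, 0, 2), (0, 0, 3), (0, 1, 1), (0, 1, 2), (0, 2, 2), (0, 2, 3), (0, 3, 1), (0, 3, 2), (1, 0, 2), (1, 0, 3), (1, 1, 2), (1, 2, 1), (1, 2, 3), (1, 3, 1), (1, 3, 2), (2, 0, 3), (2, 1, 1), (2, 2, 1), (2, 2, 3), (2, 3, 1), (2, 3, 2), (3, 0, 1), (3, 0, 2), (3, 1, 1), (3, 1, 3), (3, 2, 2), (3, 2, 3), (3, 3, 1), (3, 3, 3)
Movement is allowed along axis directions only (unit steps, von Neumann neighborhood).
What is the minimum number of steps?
6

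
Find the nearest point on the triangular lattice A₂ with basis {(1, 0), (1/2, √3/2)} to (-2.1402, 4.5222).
(-2.5, 4.33)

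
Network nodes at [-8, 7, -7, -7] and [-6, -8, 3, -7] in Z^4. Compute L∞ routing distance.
15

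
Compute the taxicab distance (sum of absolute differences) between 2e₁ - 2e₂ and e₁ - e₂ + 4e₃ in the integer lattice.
6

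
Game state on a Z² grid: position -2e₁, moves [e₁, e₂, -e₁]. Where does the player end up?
(-2, 1)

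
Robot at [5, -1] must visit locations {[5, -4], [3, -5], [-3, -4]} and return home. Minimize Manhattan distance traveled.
24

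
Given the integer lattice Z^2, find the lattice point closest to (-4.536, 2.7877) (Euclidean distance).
(-5, 3)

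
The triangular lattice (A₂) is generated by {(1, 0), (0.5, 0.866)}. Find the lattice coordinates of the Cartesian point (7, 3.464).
5b₁ + 4b₂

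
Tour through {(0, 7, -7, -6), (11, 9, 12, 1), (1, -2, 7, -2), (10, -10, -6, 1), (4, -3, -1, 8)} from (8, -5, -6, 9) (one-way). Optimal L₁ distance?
129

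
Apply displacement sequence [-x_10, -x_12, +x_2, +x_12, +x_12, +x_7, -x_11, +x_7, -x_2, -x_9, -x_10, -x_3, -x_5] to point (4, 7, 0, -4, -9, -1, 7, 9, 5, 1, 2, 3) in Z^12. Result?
(4, 7, -1, -4, -10, -1, 9, 9, 4, -1, 1, 4)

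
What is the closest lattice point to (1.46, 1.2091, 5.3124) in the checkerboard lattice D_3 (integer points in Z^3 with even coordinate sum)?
(2, 1, 5)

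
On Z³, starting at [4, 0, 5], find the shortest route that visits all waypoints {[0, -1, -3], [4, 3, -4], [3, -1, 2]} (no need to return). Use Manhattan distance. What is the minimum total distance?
22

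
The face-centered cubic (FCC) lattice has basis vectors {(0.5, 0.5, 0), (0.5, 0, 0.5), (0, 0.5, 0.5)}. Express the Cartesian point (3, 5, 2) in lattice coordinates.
6b₁ + 4b₃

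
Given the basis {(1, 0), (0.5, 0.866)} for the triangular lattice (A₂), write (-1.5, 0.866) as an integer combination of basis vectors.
-2b₁ + b₂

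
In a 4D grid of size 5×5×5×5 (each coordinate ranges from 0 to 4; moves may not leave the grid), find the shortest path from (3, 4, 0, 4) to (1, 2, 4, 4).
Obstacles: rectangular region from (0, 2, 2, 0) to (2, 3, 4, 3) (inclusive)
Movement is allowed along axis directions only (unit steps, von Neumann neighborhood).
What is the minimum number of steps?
8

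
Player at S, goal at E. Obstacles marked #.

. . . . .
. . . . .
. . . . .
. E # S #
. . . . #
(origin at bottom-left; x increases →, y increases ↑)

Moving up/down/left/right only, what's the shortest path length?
4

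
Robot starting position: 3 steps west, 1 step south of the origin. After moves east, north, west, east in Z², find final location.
(-2, 0)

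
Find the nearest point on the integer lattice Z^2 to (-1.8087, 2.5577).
(-2, 3)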